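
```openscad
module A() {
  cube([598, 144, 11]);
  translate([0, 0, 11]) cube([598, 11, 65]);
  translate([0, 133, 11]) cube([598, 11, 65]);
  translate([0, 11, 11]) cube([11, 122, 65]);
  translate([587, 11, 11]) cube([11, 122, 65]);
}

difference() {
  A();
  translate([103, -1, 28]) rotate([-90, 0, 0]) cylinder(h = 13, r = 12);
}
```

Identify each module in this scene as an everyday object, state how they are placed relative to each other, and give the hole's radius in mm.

A is an open box. The open box has a circular hole through its front wall. The hole's radius is 12 mm.

The subtracted cylinder has r = 12 mm.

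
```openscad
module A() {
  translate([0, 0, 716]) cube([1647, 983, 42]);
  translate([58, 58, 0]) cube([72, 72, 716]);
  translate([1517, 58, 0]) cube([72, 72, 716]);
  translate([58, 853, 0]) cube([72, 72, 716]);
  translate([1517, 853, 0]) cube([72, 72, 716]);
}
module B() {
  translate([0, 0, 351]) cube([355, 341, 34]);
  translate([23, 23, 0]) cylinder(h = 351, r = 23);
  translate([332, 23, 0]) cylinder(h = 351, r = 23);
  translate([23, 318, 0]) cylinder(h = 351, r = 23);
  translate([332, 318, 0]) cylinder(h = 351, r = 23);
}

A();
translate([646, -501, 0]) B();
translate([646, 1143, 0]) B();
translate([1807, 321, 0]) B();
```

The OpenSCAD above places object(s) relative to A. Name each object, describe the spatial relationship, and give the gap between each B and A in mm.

Each stool's nearest face is 160 mm from the table's bounding box.

A is a table. B is a stool. Three stools sit around the table at the −y, +y, +x sides. The gap between each stool and the table is 160 mm.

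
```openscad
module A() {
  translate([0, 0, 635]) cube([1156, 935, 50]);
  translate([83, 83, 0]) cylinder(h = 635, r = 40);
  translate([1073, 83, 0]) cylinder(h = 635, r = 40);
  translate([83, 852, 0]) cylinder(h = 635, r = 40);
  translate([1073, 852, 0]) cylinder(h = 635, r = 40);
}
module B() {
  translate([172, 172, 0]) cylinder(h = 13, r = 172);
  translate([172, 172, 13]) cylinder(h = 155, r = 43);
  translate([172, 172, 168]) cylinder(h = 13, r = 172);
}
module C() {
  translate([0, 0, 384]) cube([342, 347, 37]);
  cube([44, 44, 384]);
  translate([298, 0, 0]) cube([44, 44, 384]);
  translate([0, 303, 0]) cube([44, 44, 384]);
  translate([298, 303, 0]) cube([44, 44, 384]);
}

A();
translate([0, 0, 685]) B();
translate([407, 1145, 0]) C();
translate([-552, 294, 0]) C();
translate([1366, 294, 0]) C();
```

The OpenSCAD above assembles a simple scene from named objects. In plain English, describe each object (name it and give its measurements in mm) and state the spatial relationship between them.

A is a rectangular dining table. The top is 1156×935×50 mm with its upper surface at z = 685 mm. It stands on four round legs of 80 mm diameter, each leg's bounding box inset 43 mm from the nearest pair of top edges, running from the floor to the underside of the top.

B is a spool: two coaxial disc flanges of radius 172 mm and thickness 13 mm, joined by a core cylinder of radius 43 mm and height 155 mm. The lower flange rests on z = 0 and the three cylinders share a vertical axis.

C is a four-legged stool. The seat is 342×347 mm, 37 mm thick, top at z = 421 mm. It stands on four square legs, each 44×44 mm in cross-section, from z = 0 to the seat underside, each flush with a corner of the seat.

The spool is on top of the table. Three stools sit around the table at the +y, −x, +x sides.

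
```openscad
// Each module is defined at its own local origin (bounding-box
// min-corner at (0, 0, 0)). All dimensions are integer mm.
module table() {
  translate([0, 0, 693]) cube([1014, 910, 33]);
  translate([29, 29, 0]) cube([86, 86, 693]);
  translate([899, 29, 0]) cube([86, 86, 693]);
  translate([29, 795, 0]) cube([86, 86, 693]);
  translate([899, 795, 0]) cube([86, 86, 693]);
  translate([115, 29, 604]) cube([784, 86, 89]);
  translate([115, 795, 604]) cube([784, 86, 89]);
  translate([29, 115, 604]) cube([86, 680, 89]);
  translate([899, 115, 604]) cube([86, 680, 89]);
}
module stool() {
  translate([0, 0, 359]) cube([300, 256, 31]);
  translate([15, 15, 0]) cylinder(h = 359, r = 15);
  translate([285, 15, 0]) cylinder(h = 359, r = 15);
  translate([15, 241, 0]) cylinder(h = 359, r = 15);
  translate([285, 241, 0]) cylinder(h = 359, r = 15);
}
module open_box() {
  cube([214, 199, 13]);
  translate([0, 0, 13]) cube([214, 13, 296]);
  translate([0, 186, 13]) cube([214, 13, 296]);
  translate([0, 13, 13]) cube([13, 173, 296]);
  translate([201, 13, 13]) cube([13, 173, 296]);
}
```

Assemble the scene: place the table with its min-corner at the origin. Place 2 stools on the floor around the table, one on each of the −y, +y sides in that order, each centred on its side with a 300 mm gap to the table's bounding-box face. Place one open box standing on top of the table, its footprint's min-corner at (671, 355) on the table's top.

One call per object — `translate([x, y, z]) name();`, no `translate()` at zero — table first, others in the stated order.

table();
translate([357, -556, 0]) stool();
translate([357, 1210, 0]) stool();
translate([671, 355, 726]) open_box();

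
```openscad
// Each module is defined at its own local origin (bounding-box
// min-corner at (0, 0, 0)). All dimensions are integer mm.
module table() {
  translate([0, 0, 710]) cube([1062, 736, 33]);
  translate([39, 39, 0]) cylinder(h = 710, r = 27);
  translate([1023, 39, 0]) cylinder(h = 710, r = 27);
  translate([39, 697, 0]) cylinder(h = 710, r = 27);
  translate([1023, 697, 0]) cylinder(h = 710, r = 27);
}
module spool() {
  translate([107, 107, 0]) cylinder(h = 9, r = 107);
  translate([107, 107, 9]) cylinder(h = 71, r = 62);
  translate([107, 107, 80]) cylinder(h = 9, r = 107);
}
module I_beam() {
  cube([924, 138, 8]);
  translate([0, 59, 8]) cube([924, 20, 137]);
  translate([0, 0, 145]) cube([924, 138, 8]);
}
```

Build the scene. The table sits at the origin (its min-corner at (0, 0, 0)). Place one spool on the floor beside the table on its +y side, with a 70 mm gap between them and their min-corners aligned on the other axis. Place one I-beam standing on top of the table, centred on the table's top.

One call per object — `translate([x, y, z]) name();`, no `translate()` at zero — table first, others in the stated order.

table();
translate([0, 806, 0]) spool();
translate([69, 299, 743]) I_beam();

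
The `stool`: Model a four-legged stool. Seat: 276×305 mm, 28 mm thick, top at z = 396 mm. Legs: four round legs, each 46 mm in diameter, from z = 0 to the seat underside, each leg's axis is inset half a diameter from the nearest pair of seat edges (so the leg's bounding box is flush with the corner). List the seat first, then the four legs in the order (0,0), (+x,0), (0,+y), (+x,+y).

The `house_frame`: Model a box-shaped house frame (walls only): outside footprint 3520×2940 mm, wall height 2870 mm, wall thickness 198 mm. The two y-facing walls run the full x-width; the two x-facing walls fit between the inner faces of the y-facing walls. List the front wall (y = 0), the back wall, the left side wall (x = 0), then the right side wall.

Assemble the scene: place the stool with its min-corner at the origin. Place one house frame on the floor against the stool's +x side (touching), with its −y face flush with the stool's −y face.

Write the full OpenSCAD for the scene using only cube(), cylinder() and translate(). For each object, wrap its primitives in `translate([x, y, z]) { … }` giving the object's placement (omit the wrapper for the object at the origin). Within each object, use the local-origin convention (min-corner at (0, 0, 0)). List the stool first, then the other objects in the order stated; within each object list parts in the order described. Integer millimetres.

translate([0, 0, 368]) cube([276, 305, 28]);
translate([23, 23, 0]) cylinder(h = 368, r = 23);
translate([253, 23, 0]) cylinder(h = 368, r = 23);
translate([23, 282, 0]) cylinder(h = 368, r = 23);
translate([253, 282, 0]) cylinder(h = 368, r = 23);
translate([276, 0, 0]) {
  cube([3520, 198, 2870]);
  translate([0, 2742, 0]) cube([3520, 198, 2870]);
  translate([0, 198, 0]) cube([198, 2544, 2870]);
  translate([3322, 198, 0]) cube([198, 2544, 2870]);
}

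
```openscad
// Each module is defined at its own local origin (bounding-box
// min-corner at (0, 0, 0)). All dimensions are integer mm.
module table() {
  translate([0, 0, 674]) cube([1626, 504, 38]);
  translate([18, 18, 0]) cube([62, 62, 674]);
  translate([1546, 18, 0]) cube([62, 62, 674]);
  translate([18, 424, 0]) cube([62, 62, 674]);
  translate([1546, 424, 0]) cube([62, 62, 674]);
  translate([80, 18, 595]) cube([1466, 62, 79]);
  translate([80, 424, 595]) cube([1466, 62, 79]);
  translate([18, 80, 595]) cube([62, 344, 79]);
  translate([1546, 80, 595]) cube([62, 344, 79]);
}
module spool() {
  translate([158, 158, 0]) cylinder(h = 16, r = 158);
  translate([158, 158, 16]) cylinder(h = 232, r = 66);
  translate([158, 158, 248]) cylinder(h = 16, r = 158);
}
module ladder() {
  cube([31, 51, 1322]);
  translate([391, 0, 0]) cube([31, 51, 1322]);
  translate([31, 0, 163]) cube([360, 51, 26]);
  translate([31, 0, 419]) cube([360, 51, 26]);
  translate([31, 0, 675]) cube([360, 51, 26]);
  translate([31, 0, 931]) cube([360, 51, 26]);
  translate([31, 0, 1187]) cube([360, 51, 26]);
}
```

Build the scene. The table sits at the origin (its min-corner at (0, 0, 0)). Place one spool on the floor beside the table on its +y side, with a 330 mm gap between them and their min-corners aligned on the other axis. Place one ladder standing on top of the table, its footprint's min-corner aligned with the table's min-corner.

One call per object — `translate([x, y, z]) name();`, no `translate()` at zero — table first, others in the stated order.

table();
translate([0, 834, 0]) spool();
translate([0, 0, 712]) ladder();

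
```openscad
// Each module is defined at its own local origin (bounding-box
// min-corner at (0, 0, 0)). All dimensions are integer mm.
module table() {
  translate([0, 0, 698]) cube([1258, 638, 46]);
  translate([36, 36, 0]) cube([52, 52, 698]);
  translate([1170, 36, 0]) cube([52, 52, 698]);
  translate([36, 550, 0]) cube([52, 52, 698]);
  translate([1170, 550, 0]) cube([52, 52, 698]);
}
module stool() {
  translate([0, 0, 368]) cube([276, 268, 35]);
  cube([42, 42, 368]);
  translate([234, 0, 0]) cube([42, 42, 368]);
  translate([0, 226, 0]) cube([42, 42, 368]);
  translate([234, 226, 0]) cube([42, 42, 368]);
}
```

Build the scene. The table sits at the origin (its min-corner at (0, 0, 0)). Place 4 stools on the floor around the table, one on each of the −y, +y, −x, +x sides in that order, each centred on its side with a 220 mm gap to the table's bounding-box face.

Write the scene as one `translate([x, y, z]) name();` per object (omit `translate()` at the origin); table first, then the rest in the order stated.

table();
translate([491, -488, 0]) stool();
translate([491, 858, 0]) stool();
translate([-496, 185, 0]) stool();
translate([1478, 185, 0]) stool();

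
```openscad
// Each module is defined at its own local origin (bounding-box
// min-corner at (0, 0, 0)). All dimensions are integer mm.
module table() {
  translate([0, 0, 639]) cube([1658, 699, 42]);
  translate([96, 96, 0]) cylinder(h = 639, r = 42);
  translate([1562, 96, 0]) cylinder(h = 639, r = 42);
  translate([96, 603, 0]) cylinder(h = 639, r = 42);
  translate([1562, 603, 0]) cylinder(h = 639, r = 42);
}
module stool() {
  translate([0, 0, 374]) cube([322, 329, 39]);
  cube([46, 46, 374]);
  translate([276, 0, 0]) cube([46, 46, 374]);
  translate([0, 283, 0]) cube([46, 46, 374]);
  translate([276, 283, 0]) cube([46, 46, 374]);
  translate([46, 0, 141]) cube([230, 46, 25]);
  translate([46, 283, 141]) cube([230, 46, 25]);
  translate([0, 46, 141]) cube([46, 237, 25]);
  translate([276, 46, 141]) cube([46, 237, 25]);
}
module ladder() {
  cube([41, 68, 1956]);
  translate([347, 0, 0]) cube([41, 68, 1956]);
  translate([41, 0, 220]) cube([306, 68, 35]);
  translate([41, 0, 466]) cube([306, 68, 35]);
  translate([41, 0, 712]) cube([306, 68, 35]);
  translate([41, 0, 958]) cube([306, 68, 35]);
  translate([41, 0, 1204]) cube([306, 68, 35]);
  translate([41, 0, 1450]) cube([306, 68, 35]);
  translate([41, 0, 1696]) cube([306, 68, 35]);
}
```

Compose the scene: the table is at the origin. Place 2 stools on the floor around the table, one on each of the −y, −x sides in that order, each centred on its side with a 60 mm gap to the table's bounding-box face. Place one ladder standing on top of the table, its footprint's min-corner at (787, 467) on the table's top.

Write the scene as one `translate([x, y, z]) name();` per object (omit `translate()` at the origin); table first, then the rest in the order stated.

table();
translate([668, -389, 0]) stool();
translate([-382, 185, 0]) stool();
translate([787, 467, 681]) ladder();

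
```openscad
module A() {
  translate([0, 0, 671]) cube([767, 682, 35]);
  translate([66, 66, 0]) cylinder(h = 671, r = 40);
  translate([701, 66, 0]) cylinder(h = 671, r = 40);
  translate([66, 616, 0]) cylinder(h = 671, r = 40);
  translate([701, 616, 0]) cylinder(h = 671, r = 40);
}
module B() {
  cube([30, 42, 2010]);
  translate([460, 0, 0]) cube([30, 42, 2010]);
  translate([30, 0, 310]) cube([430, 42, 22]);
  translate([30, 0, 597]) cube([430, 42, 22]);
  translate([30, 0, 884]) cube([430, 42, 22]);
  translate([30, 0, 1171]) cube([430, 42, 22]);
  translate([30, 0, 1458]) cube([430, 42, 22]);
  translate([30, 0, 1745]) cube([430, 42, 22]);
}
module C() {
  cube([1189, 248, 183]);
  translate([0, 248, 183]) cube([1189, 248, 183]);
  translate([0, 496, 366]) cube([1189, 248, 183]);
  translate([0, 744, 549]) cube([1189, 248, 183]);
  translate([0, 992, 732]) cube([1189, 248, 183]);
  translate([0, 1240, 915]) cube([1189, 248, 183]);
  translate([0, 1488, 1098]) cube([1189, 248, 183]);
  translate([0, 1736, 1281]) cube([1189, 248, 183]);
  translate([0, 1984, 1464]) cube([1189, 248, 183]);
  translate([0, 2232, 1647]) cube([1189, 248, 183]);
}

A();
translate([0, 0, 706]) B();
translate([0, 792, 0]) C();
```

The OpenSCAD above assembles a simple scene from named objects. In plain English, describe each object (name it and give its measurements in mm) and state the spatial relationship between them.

A is a rectangular dining table. The top is 767×682×35 mm with its upper surface at z = 706 mm. It stands on four round legs of 80 mm diameter, each leg's bounding box inset 26 mm from the nearest pair of top edges, running from the floor to the underside of the top.

B is a wooden ladder with two side rails of 30×42 mm section and 2010 mm height, set 490 mm apart overall. Between them run 6 rectangular rungs (42 mm deep, 22 mm thick), front faces flush with the rails' −y face. The bottom of the first rung is 310 mm above the floor and each subsequent rung is 287 mm higher than the one below.

C is a straight staircase of 10 solid steps. Each step is 1189 mm wide (x), 248 mm deep (y, the going) and 183 mm tall (the rise). The first step rests on the floor; each subsequent step sits one going further in +y and one rise higher in +z, directly behind and above the previous step with no overlap.

The ladder is on top of the table. The staircase is on the floor beside the table on its +y side.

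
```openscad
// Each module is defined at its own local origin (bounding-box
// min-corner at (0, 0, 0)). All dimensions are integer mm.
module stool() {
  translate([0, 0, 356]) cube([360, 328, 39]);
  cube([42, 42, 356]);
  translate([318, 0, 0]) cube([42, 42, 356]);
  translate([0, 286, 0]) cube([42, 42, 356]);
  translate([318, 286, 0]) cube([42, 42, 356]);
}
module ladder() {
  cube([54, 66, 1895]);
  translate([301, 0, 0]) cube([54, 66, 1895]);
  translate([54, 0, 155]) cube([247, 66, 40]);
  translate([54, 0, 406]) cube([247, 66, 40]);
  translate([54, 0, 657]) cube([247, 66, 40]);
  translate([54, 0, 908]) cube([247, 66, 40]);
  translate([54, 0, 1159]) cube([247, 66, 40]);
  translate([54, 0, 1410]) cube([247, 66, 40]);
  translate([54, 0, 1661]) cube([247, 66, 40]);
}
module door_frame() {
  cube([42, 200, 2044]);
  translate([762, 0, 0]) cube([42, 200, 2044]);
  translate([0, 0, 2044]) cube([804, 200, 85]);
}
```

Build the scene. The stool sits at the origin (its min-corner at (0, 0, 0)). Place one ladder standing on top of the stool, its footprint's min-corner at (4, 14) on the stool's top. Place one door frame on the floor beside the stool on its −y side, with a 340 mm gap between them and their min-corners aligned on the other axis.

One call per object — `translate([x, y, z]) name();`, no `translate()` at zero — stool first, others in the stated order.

stool();
translate([4, 14, 395]) ladder();
translate([0, -540, 0]) door_frame();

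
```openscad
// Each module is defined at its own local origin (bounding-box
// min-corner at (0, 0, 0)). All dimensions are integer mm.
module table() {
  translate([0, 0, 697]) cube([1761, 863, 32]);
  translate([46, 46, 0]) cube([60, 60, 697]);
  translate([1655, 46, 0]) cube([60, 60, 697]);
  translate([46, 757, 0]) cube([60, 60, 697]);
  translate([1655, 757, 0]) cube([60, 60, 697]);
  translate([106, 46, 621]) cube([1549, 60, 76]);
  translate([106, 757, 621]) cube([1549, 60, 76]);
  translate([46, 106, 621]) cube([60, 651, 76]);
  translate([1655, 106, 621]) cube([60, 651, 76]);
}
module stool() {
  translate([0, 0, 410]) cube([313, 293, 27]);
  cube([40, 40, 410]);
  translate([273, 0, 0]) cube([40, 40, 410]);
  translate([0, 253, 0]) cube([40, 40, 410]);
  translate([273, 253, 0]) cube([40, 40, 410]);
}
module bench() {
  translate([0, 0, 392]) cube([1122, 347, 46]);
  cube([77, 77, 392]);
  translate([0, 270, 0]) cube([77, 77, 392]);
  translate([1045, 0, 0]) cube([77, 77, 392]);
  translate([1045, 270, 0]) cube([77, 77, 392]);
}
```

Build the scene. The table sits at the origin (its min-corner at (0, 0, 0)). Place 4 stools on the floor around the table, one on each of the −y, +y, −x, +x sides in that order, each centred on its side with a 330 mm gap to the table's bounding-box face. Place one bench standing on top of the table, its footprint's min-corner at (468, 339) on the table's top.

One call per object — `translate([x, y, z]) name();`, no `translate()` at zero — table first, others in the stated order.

table();
translate([724, -623, 0]) stool();
translate([724, 1193, 0]) stool();
translate([-643, 285, 0]) stool();
translate([2091, 285, 0]) stool();
translate([468, 339, 729]) bench();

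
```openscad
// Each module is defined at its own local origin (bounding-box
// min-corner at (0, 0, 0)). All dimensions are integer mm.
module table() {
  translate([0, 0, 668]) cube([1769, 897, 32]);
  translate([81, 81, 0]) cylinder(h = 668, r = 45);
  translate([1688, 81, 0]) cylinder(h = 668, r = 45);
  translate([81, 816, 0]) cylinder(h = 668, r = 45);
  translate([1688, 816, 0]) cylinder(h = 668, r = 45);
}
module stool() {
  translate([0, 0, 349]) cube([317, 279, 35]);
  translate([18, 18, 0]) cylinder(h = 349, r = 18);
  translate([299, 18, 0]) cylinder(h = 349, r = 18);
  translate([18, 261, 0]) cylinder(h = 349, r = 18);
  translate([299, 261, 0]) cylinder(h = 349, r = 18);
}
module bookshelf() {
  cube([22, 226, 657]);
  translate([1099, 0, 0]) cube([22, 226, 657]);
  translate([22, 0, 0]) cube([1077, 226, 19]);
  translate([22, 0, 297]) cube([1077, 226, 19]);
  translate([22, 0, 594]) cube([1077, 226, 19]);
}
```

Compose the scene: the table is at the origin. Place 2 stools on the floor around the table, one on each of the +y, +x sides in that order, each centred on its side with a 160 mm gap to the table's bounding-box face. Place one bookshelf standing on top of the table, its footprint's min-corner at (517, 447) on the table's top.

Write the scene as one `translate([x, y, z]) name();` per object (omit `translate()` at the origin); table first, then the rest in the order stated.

table();
translate([726, 1057, 0]) stool();
translate([1929, 309, 0]) stool();
translate([517, 447, 700]) bookshelf();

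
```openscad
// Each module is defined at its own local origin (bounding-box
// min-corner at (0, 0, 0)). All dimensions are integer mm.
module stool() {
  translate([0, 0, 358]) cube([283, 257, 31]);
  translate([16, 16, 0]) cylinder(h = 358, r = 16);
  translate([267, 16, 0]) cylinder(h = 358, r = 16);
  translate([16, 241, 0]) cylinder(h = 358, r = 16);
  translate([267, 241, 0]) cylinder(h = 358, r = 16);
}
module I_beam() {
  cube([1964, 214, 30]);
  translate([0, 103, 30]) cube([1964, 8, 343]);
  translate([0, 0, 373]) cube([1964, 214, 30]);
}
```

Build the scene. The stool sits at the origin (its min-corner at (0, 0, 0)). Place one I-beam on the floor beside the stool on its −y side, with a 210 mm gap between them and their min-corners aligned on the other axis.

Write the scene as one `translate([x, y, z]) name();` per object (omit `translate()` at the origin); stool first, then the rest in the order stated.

stool();
translate([0, -424, 0]) I_beam();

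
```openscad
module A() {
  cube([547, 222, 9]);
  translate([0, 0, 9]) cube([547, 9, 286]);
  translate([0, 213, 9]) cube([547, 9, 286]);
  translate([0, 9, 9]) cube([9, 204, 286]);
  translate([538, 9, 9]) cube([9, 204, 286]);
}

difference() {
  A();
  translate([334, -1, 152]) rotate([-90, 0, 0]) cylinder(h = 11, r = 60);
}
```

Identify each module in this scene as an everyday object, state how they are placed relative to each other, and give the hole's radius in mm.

A is an open box. The open box has a circular hole through its front wall. The hole's radius is 60 mm.

The subtracted cylinder has r = 60 mm.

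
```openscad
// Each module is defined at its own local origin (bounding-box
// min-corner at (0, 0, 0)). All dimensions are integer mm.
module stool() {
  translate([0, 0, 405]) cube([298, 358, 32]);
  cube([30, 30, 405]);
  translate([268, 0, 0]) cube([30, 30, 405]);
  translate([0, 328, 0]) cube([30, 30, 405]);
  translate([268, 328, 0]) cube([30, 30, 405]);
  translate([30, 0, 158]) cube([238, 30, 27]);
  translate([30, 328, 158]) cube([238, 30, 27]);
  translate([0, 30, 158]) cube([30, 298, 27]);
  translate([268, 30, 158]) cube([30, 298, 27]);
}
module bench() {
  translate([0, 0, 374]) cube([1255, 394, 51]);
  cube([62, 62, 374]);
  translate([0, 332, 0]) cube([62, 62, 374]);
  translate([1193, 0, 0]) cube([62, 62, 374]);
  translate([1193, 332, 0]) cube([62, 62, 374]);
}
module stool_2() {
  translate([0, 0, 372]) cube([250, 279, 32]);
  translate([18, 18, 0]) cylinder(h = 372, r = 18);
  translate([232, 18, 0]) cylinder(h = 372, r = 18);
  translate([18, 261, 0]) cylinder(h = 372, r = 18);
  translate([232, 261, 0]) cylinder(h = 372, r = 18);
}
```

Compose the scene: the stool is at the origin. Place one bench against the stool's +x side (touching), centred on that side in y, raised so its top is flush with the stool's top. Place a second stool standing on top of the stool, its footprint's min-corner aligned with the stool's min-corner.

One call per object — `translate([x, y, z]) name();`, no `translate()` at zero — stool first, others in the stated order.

stool();
translate([298, -18, 12]) bench();
translate([0, 0, 437]) stool_2();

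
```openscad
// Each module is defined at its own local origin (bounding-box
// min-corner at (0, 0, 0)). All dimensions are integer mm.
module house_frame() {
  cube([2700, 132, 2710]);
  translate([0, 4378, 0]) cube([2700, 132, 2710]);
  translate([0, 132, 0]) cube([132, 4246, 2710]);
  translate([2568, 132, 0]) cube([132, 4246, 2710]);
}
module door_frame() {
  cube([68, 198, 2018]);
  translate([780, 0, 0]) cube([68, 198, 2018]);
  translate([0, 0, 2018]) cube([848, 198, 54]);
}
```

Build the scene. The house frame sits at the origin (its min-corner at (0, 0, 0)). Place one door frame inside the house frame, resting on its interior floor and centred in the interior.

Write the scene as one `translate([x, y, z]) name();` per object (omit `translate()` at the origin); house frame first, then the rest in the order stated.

house_frame();
translate([926, 2156, 0]) door_frame();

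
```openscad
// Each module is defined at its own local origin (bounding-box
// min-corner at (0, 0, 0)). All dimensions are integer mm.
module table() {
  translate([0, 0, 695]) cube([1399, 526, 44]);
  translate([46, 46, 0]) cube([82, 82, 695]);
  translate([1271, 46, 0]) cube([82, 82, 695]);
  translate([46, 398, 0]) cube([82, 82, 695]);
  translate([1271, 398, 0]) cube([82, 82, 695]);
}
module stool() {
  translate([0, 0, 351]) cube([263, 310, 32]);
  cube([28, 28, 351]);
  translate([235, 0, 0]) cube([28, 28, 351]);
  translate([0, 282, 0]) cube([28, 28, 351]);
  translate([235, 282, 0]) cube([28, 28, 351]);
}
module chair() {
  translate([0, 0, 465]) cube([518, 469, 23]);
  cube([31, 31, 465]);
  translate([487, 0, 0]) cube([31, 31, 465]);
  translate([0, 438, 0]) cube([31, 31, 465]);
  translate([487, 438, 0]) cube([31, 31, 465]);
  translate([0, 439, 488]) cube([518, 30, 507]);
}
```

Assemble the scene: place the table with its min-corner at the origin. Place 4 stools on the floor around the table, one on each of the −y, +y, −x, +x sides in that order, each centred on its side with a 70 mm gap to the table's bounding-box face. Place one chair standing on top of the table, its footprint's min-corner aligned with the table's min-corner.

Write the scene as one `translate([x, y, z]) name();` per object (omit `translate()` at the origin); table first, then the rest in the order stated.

table();
translate([568, -380, 0]) stool();
translate([568, 596, 0]) stool();
translate([-333, 108, 0]) stool();
translate([1469, 108, 0]) stool();
translate([0, 0, 739]) chair();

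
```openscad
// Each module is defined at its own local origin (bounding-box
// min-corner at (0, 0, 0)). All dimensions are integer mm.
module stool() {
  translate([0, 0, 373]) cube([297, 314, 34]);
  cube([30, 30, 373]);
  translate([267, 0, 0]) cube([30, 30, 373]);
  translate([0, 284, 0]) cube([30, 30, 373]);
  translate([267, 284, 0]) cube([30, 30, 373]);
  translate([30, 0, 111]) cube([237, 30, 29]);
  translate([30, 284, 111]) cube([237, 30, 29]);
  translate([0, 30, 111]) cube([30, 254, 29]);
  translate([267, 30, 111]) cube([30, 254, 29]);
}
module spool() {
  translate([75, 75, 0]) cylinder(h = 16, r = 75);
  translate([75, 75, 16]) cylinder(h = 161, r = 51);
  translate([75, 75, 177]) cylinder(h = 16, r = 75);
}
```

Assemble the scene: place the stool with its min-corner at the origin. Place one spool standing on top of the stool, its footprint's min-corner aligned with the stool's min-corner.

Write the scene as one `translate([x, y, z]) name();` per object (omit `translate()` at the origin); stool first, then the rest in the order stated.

stool();
translate([0, 0, 407]) spool();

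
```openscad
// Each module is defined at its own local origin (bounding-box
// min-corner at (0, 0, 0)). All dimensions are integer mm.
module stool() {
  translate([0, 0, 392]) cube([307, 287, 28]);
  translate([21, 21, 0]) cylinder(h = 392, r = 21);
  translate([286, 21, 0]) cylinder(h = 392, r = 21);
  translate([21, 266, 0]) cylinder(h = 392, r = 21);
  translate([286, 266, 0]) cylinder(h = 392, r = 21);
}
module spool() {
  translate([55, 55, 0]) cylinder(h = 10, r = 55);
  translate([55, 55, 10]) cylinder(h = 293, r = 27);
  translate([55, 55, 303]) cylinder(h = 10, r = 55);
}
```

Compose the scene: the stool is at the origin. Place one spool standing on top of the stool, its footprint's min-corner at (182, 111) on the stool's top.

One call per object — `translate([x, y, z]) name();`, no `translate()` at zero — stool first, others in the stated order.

stool();
translate([182, 111, 420]) spool();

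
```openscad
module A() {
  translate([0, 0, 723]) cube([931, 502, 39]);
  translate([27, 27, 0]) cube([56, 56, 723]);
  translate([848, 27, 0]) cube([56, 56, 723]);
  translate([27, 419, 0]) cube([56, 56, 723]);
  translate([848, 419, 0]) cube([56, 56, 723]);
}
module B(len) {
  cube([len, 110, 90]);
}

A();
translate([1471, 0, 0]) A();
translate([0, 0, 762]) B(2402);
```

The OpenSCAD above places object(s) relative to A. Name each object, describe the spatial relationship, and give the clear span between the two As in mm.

Second table starts at x = 1471; first ends at x = 931; clear span = 1471 − 931 = 540 mm.

A is a table. B is a beam. A beam spans the tops of two tables. The clear span between the two tables is 540 mm.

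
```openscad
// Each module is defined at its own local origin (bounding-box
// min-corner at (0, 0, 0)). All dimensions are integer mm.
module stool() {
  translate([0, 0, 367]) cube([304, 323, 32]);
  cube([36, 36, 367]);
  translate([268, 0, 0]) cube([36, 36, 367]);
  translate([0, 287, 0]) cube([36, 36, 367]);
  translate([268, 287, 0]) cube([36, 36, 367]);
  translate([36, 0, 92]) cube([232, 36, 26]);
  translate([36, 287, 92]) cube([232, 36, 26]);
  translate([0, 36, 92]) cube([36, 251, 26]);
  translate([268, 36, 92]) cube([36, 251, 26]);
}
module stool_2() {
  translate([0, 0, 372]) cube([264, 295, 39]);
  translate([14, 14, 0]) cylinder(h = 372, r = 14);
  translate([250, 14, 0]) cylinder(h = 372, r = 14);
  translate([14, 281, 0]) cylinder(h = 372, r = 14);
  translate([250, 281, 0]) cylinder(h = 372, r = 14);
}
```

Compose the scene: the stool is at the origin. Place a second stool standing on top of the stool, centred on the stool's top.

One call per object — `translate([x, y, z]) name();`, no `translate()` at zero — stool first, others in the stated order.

stool();
translate([20, 14, 399]) stool_2();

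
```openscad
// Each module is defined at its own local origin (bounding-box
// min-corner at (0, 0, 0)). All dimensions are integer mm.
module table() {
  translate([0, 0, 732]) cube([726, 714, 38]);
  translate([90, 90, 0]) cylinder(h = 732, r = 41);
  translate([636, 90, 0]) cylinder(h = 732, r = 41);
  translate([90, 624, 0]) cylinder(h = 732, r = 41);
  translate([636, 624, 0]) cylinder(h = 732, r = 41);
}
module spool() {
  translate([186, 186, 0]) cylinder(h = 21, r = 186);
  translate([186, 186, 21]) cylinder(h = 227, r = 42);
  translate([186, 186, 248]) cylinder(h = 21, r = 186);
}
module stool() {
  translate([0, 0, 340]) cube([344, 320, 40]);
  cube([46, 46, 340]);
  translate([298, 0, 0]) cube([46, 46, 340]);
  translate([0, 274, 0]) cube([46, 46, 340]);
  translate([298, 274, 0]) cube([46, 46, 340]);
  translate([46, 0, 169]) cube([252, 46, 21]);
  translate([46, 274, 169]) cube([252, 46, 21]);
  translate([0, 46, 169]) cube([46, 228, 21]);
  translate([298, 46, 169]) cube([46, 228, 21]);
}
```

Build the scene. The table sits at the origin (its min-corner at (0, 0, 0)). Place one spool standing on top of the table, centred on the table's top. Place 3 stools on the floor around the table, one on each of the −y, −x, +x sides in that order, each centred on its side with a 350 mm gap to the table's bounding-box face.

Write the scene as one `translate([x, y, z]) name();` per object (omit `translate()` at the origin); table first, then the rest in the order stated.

table();
translate([177, 171, 770]) spool();
translate([191, -670, 0]) stool();
translate([-694, 197, 0]) stool();
translate([1076, 197, 0]) stool();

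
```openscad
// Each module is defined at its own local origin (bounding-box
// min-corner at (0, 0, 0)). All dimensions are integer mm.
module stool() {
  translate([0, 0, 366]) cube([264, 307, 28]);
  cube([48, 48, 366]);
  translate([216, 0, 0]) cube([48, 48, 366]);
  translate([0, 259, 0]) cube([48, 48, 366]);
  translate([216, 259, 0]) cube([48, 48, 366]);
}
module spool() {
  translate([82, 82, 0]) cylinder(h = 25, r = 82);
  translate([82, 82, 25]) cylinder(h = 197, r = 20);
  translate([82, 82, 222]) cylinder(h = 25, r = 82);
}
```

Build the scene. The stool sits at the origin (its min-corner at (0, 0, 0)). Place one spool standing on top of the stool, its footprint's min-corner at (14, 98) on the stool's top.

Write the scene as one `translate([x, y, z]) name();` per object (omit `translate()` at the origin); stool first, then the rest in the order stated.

stool();
translate([14, 98, 394]) spool();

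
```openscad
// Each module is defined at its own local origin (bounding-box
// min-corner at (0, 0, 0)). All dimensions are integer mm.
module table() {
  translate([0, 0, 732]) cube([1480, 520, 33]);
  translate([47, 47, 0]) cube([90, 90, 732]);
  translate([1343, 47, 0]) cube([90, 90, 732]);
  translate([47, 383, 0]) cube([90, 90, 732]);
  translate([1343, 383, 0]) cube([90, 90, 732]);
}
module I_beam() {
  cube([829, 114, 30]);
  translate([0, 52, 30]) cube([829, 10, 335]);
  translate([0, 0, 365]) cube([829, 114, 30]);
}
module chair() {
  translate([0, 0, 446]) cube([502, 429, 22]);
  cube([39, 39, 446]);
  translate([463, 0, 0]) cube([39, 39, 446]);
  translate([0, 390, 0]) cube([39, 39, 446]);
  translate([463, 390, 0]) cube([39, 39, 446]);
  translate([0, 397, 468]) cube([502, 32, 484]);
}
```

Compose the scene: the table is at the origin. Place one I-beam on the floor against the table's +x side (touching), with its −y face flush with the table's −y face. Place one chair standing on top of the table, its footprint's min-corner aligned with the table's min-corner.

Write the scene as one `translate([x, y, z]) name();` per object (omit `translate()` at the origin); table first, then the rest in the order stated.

table();
translate([1480, 0, 0]) I_beam();
translate([0, 0, 765]) chair();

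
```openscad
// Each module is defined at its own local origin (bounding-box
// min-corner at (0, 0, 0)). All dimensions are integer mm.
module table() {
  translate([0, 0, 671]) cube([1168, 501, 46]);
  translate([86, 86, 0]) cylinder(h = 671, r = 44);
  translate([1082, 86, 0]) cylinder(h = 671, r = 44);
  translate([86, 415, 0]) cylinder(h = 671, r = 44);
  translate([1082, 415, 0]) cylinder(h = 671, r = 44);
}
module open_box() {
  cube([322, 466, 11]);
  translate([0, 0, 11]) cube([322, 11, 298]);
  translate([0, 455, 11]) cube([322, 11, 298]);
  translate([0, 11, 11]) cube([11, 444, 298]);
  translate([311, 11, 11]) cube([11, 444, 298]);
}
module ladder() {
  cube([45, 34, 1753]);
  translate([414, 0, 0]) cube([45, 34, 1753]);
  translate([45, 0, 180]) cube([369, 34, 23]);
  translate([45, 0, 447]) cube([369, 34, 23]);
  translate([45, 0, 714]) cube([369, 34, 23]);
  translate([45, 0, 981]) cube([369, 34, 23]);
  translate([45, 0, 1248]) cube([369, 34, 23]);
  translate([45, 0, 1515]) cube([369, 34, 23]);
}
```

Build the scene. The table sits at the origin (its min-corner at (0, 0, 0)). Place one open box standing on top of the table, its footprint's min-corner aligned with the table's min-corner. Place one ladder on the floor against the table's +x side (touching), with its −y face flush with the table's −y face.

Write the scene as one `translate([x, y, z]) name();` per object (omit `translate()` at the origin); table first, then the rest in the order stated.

table();
translate([0, 0, 717]) open_box();
translate([1168, 0, 0]) ladder();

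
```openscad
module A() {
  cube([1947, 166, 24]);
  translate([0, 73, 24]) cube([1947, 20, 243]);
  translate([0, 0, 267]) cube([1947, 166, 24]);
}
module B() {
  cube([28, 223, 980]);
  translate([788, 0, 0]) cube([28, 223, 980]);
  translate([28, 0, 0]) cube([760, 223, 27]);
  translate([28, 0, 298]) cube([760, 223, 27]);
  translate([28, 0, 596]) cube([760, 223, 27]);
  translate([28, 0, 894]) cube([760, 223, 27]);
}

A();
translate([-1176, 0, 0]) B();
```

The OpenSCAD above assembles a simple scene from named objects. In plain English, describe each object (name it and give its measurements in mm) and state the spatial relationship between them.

A is an I-beam lying along x, 1947 mm long. Overall section height 291 mm. Two flanges 166 mm wide (y) and 24 mm thick, one on the floor and one at the top; a web 20 mm thick runs between them, centred on the flange width.

B is a bookshelf 816 mm wide overall, 223 mm deep and 980 mm tall. The two sides are 28 mm thick vertical panels. 4 horizontal shelves of 27 mm thickness span between the inner faces of the sides; the lowest shelf sits on the floor and shelves are stacked with a clear vertical gap of 271 mm between each pair.

The bookshelf is on the floor beside the I-beam on its −x side.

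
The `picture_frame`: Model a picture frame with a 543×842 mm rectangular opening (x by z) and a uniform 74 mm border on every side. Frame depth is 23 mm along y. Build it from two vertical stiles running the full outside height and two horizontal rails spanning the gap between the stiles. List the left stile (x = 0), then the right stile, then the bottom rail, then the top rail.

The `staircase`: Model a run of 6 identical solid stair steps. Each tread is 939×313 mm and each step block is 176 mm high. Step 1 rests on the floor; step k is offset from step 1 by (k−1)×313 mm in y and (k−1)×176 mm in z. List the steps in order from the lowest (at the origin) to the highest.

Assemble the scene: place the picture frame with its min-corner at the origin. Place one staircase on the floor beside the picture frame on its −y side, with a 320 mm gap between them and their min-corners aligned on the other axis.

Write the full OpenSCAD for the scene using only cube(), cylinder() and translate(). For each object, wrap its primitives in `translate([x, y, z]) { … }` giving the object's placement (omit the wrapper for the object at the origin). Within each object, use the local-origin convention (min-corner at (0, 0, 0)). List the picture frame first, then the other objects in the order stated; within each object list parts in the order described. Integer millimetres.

cube([74, 23, 990]);
translate([617, 0, 0]) cube([74, 23, 990]);
translate([74, 0, 0]) cube([543, 23, 74]);
translate([74, 0, 916]) cube([543, 23, 74]);
translate([0, -2198, 0]) {
  cube([939, 313, 176]);
  translate([0, 313, 176]) cube([939, 313, 176]);
  translate([0, 626, 352]) cube([939, 313, 176]);
  translate([0, 939, 528]) cube([939, 313, 176]);
  translate([0, 1252, 704]) cube([939, 313, 176]);
  translate([0, 1565, 880]) cube([939, 313, 176]);
}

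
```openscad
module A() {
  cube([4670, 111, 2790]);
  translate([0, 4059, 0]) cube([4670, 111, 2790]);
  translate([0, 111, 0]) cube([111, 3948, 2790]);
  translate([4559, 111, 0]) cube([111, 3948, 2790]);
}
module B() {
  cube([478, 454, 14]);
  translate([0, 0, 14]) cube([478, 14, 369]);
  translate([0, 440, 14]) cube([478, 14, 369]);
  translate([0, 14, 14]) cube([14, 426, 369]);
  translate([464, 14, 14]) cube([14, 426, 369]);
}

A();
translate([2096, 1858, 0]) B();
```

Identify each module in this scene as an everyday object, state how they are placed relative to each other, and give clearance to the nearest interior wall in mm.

Clearances: x = 1985, y = 1747; minimum 1747 mm.

A is a house frame. B is an open box. The open box sits inside the house frame, centred. The clearance to the nearest interior wall is 1747 mm.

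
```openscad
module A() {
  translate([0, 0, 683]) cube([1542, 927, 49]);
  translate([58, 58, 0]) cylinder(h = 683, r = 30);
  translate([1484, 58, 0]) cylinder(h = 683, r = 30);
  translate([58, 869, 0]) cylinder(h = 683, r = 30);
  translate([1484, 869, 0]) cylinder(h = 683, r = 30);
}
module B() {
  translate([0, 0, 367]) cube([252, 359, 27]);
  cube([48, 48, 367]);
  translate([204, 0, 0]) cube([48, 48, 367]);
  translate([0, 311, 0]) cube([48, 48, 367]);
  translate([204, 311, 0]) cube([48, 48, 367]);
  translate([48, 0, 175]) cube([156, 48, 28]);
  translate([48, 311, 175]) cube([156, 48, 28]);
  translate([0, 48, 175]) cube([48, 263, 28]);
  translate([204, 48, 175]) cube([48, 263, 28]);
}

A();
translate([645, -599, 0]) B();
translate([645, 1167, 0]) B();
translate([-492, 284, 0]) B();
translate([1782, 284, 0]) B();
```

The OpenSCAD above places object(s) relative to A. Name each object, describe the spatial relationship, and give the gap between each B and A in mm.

Each stool's nearest face is 240 mm from the table's bounding box.

A is a table. B is a stool. Four stools sit around the table at the −y, +y, −x, +x sides. The gap between each stool and the table is 240 mm.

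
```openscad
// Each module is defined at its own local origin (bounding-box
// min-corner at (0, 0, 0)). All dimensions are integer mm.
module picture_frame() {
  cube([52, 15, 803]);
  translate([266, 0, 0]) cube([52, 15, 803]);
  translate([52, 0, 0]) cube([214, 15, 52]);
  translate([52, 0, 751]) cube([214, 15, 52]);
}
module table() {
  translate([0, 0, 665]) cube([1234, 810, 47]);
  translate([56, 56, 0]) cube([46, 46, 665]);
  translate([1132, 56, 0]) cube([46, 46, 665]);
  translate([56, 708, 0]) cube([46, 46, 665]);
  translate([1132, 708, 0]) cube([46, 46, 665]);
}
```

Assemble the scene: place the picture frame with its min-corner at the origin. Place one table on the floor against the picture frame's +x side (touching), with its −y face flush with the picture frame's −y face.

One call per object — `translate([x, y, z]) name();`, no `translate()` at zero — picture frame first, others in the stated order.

picture_frame();
translate([318, 0, 0]) table();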